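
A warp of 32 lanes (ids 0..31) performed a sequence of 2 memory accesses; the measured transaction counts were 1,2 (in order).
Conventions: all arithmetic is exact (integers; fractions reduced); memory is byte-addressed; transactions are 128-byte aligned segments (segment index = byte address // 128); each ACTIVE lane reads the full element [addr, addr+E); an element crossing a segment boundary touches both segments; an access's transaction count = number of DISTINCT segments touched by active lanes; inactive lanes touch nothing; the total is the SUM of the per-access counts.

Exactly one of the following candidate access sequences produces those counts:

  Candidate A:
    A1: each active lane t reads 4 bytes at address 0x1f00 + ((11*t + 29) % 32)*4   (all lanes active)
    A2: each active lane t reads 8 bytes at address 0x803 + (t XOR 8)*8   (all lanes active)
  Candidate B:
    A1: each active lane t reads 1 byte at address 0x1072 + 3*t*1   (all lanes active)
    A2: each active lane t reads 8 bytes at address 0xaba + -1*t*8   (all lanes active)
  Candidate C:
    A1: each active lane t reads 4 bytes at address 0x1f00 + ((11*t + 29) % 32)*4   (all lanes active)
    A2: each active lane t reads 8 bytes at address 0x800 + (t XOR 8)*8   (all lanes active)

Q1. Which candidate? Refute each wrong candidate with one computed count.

A: A2 gives 3 transactions, not 2
B: A1 gives 2 transactions, not 1
C: all counts match (1,2)

Answer: C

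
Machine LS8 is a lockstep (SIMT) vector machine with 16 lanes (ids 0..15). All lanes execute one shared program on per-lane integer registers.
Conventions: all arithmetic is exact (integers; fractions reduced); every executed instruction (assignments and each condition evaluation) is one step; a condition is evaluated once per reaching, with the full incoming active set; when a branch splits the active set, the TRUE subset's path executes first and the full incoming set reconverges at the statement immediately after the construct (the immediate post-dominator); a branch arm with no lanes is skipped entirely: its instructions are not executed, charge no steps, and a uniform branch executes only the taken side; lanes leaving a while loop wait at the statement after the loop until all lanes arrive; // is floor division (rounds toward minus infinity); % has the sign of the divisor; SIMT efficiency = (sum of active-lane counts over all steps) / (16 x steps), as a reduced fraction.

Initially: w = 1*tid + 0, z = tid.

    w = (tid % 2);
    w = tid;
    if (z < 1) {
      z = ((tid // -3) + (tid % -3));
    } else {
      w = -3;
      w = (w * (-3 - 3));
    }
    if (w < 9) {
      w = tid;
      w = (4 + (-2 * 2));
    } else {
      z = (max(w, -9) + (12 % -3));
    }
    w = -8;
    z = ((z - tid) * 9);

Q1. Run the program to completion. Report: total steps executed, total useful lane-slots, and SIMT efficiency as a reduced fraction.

Answer: 12 steps, 144 useful, 3/4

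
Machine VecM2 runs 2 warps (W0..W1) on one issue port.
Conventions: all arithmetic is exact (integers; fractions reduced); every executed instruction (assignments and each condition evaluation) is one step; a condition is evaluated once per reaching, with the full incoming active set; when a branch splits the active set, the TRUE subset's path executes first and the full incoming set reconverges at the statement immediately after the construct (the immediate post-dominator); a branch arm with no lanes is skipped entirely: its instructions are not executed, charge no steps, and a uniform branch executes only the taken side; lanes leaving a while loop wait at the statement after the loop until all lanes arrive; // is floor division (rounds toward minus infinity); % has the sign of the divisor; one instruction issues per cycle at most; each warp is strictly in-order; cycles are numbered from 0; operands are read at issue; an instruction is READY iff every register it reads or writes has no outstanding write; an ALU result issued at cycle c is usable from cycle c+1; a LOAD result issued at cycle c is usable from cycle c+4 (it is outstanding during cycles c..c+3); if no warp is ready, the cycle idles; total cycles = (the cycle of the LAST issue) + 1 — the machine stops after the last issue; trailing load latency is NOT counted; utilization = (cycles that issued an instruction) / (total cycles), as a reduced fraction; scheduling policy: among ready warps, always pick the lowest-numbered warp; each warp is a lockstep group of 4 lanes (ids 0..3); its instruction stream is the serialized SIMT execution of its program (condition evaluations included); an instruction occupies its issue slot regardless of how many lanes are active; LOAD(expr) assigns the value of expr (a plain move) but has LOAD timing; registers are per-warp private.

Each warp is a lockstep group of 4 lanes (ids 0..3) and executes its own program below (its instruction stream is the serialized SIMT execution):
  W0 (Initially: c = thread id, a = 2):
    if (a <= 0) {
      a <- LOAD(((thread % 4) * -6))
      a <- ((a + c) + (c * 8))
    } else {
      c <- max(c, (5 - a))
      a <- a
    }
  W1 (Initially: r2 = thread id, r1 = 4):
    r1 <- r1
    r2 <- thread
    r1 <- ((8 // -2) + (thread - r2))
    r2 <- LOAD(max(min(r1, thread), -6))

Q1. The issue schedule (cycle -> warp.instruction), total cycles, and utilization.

cycle 0: W0.I0
cycle 1: W0.I1
cycle 2: W0.I2
cycle 3: W1.I0
cycle 4: W1.I1
cycle 5: W1.I2
cycle 6: W1.I3

Answer: 7 cycles, utilization 1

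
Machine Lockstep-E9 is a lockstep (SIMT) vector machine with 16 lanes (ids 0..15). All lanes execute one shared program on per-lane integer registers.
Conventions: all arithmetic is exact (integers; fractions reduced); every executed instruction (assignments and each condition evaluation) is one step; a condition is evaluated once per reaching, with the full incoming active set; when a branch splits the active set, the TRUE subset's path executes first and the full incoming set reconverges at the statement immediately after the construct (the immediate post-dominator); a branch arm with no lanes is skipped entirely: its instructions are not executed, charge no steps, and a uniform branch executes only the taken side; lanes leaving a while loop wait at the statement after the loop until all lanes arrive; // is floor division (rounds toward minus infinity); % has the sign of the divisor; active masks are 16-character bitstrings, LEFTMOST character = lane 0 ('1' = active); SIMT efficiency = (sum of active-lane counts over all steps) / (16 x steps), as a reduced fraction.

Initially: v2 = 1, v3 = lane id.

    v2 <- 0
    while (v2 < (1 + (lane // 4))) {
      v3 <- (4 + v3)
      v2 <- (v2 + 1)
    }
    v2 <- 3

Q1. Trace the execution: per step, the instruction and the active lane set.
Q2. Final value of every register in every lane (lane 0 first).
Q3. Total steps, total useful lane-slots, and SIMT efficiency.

step 0: v2 <- 0                      1111111111111111
step 1: eval (v2 < (1 + (lane // 4))) 1111111111111111
step 2: v3 <- (4 + v3)               1111111111111111
step 3: v2 <- (v2 + 1)               1111111111111111
step 4: eval (v2 < (1 + (lane // 4))) 1111111111111111
step 5: v3 <- (4 + v3)               0000111111111111
step 6: v2 <- (v2 + 1)               0000111111111111
step 7: eval (v2 < (1 + (lane // 4))) 0000111111111111
step 8: v3 <- (4 + v3)               0000000011111111
step 9: v2 <- (v2 + 1)               0000000011111111
step 10: eval (v2 < (1 + (lane // 4))) 0000000011111111
step 11: v3 <- (4 + v3)               0000000000001111
step 12: v2 <- (v2 + 1)               0000000000001111
step 13: eval (v2 < (1 + (lane // 4))) 0000000000001111
step 14: v2 <- 3                      1111111111111111

Answer: 15 steps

v2: 3,3,3,3,3,3,3,3,3,3,3,3,3,3,3,3
v3: 4,5,6,7,12,13,14,15,20,21,22,23,28,29,30,31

steps = 15; useful = 168; efficiency = 168/240 = 7/10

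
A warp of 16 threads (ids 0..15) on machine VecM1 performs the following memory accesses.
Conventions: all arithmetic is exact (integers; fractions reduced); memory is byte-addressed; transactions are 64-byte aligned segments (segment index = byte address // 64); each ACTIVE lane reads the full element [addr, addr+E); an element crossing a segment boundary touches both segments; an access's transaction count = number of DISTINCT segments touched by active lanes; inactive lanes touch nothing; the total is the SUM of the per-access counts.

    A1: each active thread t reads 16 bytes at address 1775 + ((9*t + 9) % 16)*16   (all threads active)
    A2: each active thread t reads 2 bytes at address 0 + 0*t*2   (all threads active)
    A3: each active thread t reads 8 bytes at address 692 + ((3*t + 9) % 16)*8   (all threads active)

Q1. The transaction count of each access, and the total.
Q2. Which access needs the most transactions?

A1: 5 transactions
A2: 1 transaction
A3: 3 transactions

Answer: 5,1,3; total 9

Answer: A1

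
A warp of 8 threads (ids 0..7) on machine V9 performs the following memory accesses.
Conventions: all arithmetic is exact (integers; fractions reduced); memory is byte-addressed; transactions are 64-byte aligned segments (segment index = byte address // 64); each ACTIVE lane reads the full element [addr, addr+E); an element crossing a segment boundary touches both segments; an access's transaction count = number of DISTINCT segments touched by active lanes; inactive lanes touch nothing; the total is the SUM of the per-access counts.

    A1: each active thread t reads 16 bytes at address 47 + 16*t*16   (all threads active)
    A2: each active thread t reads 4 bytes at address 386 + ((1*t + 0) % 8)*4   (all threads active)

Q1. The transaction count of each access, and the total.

A1: 8 transactions
A2: 1 transaction

Answer: 8,1; total 9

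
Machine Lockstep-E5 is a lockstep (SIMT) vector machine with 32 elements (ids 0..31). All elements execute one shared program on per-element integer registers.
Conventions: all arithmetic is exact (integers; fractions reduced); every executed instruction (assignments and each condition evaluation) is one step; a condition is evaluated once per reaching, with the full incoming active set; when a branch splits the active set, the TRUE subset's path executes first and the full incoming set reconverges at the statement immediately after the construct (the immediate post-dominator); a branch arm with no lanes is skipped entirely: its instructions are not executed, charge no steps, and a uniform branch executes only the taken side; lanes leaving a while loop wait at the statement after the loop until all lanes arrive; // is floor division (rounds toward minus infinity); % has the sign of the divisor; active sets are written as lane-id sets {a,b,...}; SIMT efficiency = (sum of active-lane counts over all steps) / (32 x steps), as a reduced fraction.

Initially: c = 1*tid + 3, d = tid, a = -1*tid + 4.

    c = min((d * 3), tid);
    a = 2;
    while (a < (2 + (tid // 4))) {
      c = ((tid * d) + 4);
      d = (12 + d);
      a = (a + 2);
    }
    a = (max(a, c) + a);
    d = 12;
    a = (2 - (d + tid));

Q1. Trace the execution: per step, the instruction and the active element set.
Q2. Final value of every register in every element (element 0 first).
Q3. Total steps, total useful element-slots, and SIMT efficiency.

step 0: c <- min((d * 3), tid)       {0,1,2,3,4,5,6,7,8,9,10,11,12,13,14,15,16,17,18,19,20,21,22,23,24,25,26,27,28,29,30,31}
step 1: a <- 2                       {0,1,2,3,4,5,6,7,8,9,10,11,12,13,14,15,16,17,18,19,20,21,22,23,24,25,26,27,28,29,30,31}
step 2: eval (a < (2 + (tid // 4)))  {0,1,2,3,4,5,6,7,8,9,10,11,12,13,14,15,16,17,18,19,20,21,22,23,24,25,26,27,28,29,30,31}
step 3: c <- ((tid * d) + 4)         {4,5,6,7,8,9,10,11,12,13,14,15,16,17,18,19,20,21,22,23,24,25,26,27,28,29,30,31}
step 4: d <- (12 + d)                {4,5,6,7,8,9,10,11,12,13,14,15,16,17,18,19,20,21,22,23,24,25,26,27,28,29,30,31}
step 5: a <- (a + 2)                 {4,5,6,7,8,9,10,11,12,13,14,15,16,17,18,19,20,21,22,23,24,25,26,27,28,29,30,31}
step 6: eval (a < (2 + (tid // 4)))  {4,5,6,7,8,9,10,11,12,13,14,15,16,17,18,19,20,21,22,23,24,25,26,27,28,29,30,31}
step 7: c <- ((tid * d) + 4)         {12,13,14,15,16,17,18,19,20,21,22,23,24,25,26,27,28,29,30,31}
step 8: d <- (12 + d)                {12,13,14,15,16,17,18,19,20,21,22,23,24,25,26,27,28,29,30,31}
step 9: a <- (a + 2)                 {12,13,14,15,16,17,18,19,20,21,22,23,24,25,26,27,28,29,30,31}
step 10: eval (a < (2 + (tid // 4)))  {12,13,14,15,16,17,18,19,20,21,22,23,24,25,26,27,28,29,30,31}
step 11: c <- ((tid * d) + 4)         {20,21,22,23,24,25,26,27,28,29,30,31}
step 12: d <- (12 + d)                {20,21,22,23,24,25,26,27,28,29,30,31}
step 13: a <- (a + 2)                 {20,21,22,23,24,25,26,27,28,29,30,31}
step 14: eval (a < (2 + (tid // 4)))  {20,21,22,23,24,25,26,27,28,29,30,31}
step 15: c <- ((tid * d) + 4)         {28,29,30,31}
step 16: d <- (12 + d)                {28,29,30,31}
step 17: a <- (a + 2)                 {28,29,30,31}
step 18: eval (a < (2 + (tid // 4)))  {28,29,30,31}
step 19: a <- (max(a, c) + a)         {0,1,2,3,4,5,6,7,8,9,10,11,12,13,14,15,16,17,18,19,20,21,22,23,24,25,26,27,28,29,30,31}
step 20: d <- 12                      {0,1,2,3,4,5,6,7,8,9,10,11,12,13,14,15,16,17,18,19,20,21,22,23,24,25,26,27,28,29,30,31}
step 21: a <- (2 - (d + tid))         {0,1,2,3,4,5,6,7,8,9,10,11,12,13,14,15,16,17,18,19,20,21,22,23,24,25,26,27,28,29,30,31}

Answer: 22 steps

c: 0,1,2,3,20,29,40,53,68,85,104,125,292,329,368,409,452,497,544,593,884,949,1016,1085,1156,1229,1304,1381,1796,1889,1984,2081
d: 12,12,12,12,12,12,12,12,12,12,12,12,12,12,12,12,12,12,12,12,12,12,12,12,12,12,12,12,12,12,12,12
a: -10,-11,-12,-13,-14,-15,-16,-17,-18,-19,-20,-21,-22,-23,-24,-25,-26,-27,-28,-29,-30,-31,-32,-33,-34,-35,-36,-37,-38,-39,-40,-41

steps = 22; useful = 448; efficiency = 448/704 = 7/11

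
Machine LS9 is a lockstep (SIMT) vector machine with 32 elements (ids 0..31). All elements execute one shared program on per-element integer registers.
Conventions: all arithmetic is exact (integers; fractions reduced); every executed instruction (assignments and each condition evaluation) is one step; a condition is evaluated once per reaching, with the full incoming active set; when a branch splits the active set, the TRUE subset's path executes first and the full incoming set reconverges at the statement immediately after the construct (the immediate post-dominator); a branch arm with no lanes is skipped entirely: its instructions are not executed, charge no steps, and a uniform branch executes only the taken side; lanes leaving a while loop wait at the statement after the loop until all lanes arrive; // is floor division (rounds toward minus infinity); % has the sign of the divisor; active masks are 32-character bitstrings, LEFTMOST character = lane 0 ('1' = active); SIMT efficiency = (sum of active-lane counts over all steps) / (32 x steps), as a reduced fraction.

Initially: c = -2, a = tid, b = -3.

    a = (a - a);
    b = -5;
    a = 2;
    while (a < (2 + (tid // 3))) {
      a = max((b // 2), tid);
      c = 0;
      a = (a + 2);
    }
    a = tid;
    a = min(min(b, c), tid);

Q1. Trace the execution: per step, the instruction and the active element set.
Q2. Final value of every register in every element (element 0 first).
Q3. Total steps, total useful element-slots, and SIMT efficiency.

step 0: a <- (a - a)                 11111111111111111111111111111111
step 1: b <- -5                      11111111111111111111111111111111
step 2: a <- 2                       11111111111111111111111111111111
step 3: eval (a < (2 + (tid // 3)))  11111111111111111111111111111111
step 4: a <- max((b // 2), tid)      00011111111111111111111111111111
step 5: c <- 0                       00011111111111111111111111111111
step 6: a <- (a + 2)                 00011111111111111111111111111111
step 7: eval (a < (2 + (tid // 3)))  00011111111111111111111111111111
step 8: a <- tid                     11111111111111111111111111111111
step 9: a <- min(min(b, c), tid)     11111111111111111111111111111111

Answer: 10 steps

c: -2,-2,-2,0,0,0,0,0,0,0,0,0,0,0,0,0,0,0,0,0,0,0,0,0,0,0,0,0,0,0,0,0
a: -5,-5,-5,-5,-5,-5,-5,-5,-5,-5,-5,-5,-5,-5,-5,-5,-5,-5,-5,-5,-5,-5,-5,-5,-5,-5,-5,-5,-5,-5,-5,-5
b: -5,-5,-5,-5,-5,-5,-5,-5,-5,-5,-5,-5,-5,-5,-5,-5,-5,-5,-5,-5,-5,-5,-5,-5,-5,-5,-5,-5,-5,-5,-5,-5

steps = 10; useful = 308; efficiency = 308/320 = 77/80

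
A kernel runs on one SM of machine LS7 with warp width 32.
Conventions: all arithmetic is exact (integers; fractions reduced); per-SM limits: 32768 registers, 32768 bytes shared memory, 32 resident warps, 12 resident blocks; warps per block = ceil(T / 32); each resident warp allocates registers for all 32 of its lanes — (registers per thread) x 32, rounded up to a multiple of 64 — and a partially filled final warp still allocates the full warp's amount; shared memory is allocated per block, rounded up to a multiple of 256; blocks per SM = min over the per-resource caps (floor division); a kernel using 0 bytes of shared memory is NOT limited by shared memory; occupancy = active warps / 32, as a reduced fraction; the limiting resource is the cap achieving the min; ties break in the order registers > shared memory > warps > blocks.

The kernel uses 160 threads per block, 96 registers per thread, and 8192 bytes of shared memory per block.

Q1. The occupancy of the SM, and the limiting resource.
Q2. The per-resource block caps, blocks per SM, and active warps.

Answer: occupancy 5/16, limited by registers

registers: 2 blocks
shared memory: 4 blocks
warps: 6 blocks
blocks: 12 blocks

Answer: 2 blocks, 10 active warps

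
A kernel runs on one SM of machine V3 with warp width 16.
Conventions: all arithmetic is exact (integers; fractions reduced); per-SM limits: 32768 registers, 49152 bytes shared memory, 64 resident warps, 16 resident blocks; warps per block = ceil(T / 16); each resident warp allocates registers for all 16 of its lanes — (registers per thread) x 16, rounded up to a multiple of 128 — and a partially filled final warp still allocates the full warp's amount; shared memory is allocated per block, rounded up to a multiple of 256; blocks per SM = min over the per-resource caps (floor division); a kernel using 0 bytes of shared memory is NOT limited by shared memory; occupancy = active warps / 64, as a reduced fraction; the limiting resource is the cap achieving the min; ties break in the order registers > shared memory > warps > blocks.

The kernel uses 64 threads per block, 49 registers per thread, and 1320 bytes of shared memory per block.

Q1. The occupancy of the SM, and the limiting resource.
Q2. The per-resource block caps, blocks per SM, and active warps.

Answer: occupancy 9/16, limited by registers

registers: 9 blocks
shared memory: 32 blocks
warps: 16 blocks
blocks: 16 blocks

Answer: 9 blocks, 36 active warps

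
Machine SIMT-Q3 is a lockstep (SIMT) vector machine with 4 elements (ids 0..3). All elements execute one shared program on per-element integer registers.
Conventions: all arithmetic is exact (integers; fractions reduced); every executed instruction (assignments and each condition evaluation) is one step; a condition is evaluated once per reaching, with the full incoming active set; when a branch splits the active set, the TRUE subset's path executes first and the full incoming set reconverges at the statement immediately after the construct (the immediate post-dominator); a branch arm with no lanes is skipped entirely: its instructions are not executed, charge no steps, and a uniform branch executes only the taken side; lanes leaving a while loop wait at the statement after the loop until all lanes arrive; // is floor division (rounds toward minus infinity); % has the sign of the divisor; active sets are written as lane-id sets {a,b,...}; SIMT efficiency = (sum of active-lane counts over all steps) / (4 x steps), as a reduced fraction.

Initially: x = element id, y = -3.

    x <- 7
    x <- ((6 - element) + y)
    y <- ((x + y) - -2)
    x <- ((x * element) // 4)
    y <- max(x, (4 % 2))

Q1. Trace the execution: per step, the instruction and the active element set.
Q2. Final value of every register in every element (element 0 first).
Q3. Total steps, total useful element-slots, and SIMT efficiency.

step 0: x <- 7                       {0,1,2,3}
step 1: x <- ((6 - element) + y)     {0,1,2,3}
step 2: y <- ((x + y) - -2)          {0,1,2,3}
step 3: x <- ((x * element) // 4)    {0,1,2,3}
step 4: y <- max(x, (4 % 2))         {0,1,2,3}

Answer: 5 steps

x: 0,0,0,0
y: 0,0,0,0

steps = 5; useful = 20; efficiency = 20/20 = 1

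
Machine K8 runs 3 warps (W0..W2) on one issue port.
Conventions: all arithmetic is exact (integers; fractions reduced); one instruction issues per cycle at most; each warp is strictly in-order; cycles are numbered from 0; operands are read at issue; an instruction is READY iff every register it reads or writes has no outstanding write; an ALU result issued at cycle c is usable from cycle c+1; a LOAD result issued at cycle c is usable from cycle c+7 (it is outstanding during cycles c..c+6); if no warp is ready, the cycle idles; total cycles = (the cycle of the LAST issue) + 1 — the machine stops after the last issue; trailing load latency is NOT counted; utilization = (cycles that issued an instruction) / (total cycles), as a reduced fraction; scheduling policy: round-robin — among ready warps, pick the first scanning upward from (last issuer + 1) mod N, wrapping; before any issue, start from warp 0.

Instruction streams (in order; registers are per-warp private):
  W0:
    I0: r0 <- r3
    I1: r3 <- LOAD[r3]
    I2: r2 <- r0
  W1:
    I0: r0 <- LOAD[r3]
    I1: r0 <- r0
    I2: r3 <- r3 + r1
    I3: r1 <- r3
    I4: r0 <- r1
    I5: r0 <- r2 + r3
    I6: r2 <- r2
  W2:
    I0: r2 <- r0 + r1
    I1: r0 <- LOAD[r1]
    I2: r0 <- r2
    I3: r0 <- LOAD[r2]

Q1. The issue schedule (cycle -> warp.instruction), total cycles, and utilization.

cycle 0: W0.I0
cycle 1: W1.I0
cycle 2: W2.I0
cycle 3: W0.I1
cycle 4: W2.I1
cycle 5: W0.I2
cycle 6: idle
cycle 7: idle
cycle 8: W1.I1
cycle 9: W1.I2
cycle 10: W1.I3
cycle 11: W2.I2
cycle 12: W1.I4
cycle 13: W2.I3
cycle 14: W1.I5
cycle 15: W1.I6

Answer: 16 cycles, utilization 7/8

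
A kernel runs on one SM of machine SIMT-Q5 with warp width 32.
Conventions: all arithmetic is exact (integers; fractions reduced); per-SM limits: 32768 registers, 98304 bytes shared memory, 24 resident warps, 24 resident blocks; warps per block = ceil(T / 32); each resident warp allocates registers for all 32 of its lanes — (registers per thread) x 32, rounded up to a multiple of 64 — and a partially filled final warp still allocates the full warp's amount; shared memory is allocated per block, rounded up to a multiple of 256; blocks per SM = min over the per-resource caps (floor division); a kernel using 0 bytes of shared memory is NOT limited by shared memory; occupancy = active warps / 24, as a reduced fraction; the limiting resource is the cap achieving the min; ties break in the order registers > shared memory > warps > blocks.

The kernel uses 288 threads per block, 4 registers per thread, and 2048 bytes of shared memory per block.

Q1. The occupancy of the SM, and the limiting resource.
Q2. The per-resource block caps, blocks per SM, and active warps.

Answer: occupancy 3/4, limited by warps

registers: 28 blocks
shared memory: 48 blocks
warps: 2 blocks
blocks: 24 blocks

Answer: 2 blocks, 18 active warps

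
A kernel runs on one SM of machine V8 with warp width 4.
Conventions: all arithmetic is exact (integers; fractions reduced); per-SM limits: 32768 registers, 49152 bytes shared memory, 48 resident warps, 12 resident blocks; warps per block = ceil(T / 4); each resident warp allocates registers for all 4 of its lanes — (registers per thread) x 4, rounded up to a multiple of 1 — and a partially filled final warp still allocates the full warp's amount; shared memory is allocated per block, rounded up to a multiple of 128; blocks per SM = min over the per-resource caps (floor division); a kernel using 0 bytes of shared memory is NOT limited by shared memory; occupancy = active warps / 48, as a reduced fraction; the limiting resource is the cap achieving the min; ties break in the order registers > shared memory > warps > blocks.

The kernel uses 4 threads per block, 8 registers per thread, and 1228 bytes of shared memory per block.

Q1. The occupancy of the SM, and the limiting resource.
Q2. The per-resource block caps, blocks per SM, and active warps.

Answer: occupancy 1/4, limited by blocks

registers: 1024 blocks
shared memory: 38 blocks
warps: 48 blocks
blocks: 12 blocks

Answer: 12 blocks, 12 active warps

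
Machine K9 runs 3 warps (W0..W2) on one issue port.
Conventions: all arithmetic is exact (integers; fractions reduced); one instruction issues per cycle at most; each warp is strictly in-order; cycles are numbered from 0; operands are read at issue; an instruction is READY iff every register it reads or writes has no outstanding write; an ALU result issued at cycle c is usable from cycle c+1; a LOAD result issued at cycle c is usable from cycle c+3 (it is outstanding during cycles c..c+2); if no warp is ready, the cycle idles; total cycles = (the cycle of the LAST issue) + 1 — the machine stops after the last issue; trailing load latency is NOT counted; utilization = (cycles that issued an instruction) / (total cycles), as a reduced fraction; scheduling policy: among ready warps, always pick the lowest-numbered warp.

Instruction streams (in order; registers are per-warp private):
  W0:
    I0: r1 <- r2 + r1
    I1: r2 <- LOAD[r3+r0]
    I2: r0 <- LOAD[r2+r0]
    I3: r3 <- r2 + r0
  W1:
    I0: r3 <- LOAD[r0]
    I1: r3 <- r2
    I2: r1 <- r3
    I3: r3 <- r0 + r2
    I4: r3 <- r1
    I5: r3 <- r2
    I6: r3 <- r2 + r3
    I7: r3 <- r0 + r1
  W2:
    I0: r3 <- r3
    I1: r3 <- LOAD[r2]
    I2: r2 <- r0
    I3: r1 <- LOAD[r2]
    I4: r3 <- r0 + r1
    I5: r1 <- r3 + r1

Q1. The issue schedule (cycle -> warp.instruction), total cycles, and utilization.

cycle 0: W0.I0
cycle 1: W0.I1
cycle 2: W1.I0
cycle 3: W2.I0
cycle 4: W0.I2
cycle 5: W1.I1
cycle 6: W1.I2
cycle 7: W0.I3
cycle 8: W1.I3
cycle 9: W1.I4
cycle 10: W1.I5
cycle 11: W1.I6
cycle 12: W1.I7
cycle 13: W2.I1
cycle 14: W2.I2
cycle 15: W2.I3
cycle 16: idle
cycle 17: idle
cycle 18: W2.I4
cycle 19: W2.I5

Answer: 20 cycles, utilization 9/10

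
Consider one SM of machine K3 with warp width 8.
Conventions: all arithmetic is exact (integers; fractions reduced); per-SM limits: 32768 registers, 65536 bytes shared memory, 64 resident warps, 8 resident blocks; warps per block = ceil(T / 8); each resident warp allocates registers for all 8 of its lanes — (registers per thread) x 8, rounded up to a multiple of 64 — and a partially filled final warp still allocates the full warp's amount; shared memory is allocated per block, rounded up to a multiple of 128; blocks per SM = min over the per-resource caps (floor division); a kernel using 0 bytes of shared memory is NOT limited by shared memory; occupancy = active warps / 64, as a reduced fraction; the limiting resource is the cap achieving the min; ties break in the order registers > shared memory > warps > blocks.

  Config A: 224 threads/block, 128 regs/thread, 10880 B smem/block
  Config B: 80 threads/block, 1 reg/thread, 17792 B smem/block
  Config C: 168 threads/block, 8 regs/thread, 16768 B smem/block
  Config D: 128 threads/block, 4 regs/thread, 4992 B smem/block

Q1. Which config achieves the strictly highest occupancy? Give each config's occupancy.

occupancies: A 7/16, B 15/32, C 63/64, D 1

Answer: D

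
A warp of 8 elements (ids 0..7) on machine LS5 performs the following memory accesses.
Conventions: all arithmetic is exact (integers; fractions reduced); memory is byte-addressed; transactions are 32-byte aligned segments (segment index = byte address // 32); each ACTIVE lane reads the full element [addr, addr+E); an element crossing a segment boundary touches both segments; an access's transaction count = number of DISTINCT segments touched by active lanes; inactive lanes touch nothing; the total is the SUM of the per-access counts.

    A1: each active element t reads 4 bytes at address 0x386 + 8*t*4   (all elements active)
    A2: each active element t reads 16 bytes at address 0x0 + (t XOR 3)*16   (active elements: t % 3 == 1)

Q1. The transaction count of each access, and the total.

A1: 8 transactions
A2: 3 transactions

Answer: 8,3; total 11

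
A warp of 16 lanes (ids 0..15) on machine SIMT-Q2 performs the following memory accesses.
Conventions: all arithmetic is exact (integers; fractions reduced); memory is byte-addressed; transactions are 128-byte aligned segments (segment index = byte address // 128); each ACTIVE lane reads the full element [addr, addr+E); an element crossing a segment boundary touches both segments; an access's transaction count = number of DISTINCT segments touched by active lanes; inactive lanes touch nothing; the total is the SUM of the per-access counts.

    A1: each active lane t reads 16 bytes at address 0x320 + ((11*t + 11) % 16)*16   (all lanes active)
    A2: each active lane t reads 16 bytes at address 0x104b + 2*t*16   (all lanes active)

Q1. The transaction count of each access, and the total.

A1: 3 transactions
A2: 5 transactions

Answer: 3,5; total 8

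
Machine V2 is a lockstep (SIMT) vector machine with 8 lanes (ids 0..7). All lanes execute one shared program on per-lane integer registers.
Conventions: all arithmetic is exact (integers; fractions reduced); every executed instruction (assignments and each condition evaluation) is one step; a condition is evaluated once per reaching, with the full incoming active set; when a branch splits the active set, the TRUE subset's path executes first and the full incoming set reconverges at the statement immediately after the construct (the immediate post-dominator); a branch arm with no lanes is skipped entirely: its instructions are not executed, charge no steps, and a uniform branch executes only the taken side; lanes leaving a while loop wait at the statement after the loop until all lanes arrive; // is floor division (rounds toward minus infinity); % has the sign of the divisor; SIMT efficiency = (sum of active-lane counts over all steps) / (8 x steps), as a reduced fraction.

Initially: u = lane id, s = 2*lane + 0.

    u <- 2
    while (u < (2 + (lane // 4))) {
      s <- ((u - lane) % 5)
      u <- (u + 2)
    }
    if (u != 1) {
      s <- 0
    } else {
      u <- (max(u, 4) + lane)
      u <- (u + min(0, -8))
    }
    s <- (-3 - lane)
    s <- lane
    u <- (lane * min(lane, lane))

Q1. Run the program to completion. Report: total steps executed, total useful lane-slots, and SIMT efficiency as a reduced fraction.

Answer: 10 steps, 68 useful, 17/20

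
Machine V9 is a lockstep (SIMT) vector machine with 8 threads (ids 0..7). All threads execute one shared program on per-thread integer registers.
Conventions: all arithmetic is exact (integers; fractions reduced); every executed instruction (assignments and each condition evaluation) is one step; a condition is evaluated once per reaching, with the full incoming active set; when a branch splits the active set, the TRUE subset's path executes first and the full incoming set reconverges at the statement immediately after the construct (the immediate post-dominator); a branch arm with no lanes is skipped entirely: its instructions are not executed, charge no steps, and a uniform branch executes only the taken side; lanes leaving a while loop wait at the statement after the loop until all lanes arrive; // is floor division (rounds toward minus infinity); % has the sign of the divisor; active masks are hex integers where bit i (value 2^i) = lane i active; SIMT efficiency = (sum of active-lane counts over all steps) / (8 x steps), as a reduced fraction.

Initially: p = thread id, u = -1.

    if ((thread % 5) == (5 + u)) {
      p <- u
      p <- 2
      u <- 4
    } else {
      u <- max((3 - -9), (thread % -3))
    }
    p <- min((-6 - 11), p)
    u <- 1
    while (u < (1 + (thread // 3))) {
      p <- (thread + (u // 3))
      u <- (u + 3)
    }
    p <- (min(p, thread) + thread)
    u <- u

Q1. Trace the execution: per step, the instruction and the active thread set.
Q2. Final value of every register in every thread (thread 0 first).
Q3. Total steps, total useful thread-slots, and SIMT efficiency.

step 0: eval ((thread % 5) == (5 + u)) 0xff
step 1: p <- u                       0x10
step 2: p <- 2                       0x10
step 3: u <- 4                       0x10
step 4: u <- max((3 - -9), (thread % -3)) 0xef
step 5: p <- min((-6 - 11), p)       0xff
step 6: u <- 1                       0xff
step 7: eval (u < (1 + (thread // 3))) 0xff
step 8: p <- (thread + (u // 3))     0xf8
step 9: u <- (u + 3)                 0xf8
step 10: eval (u < (1 + (thread // 3))) 0xf8
step 11: p <- (min(p, thread) + thread) 0xff
step 12: u <- u                       0xff

Answer: 13 steps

p: -17,-16,-15,6,8,10,12,14
u: 1,1,1,4,4,4,4,4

steps = 13; useful = 73; efficiency = 73/104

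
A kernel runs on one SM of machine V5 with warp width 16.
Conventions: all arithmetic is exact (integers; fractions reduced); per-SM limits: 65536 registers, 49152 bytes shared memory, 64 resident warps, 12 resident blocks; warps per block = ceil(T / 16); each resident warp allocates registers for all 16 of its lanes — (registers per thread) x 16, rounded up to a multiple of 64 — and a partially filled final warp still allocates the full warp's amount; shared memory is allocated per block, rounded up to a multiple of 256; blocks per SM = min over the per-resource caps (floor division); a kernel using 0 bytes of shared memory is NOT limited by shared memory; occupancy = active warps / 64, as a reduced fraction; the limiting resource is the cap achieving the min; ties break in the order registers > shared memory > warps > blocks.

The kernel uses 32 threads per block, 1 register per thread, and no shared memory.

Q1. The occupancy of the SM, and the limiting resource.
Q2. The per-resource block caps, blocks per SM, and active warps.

Answer: occupancy 3/8, limited by blocks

registers: 512 blocks
shared memory: no limit (kernel uses none)
warps: 32 blocks
blocks: 12 blocks

Answer: 12 blocks, 24 active warps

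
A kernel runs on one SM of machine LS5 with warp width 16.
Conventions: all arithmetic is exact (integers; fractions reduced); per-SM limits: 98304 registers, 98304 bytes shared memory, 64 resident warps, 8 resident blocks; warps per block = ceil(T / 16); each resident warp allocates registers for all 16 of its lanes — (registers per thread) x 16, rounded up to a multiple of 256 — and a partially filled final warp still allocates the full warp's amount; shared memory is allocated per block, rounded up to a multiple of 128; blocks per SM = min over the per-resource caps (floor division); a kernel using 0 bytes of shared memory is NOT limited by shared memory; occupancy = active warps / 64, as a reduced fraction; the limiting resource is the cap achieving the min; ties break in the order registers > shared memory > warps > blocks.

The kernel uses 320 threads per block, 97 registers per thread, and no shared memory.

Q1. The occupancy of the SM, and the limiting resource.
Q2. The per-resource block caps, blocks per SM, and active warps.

Answer: occupancy 5/8, limited by registers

registers: 2 blocks
shared memory: no limit (kernel uses none)
warps: 3 blocks
blocks: 8 blocks

Answer: 2 blocks, 40 active warps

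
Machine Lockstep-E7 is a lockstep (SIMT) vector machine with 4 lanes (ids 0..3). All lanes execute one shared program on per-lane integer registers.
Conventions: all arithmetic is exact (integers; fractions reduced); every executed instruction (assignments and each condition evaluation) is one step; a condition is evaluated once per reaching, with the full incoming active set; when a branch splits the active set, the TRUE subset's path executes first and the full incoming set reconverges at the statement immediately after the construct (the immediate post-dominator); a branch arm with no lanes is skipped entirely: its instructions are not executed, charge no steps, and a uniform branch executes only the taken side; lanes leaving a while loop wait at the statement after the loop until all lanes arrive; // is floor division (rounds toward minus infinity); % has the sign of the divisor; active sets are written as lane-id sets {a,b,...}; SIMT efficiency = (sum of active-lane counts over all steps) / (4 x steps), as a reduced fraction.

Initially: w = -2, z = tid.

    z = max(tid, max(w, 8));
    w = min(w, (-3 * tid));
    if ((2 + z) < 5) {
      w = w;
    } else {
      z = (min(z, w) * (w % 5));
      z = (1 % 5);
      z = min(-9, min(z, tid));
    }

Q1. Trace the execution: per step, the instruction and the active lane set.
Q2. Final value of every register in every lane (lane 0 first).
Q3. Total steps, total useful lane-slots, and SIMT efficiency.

step 0: z <- max(tid, max(w, 8))     {0,1,2,3}
step 1: w <- min(w, (-3 * tid))      {0,1,2,3}
step 2: eval ((2 + z) < 5)           {0,1,2,3}
step 3: z <- (min(z, w) * (w % 5))   {0,1,2,3}
step 4: z <- (1 % 5)                 {0,1,2,3}
step 5: z <- min(-9, min(z, tid))    {0,1,2,3}

Answer: 6 steps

w: -2,-3,-6,-9
z: -9,-9,-9,-9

steps = 6; useful = 24; efficiency = 24/24 = 1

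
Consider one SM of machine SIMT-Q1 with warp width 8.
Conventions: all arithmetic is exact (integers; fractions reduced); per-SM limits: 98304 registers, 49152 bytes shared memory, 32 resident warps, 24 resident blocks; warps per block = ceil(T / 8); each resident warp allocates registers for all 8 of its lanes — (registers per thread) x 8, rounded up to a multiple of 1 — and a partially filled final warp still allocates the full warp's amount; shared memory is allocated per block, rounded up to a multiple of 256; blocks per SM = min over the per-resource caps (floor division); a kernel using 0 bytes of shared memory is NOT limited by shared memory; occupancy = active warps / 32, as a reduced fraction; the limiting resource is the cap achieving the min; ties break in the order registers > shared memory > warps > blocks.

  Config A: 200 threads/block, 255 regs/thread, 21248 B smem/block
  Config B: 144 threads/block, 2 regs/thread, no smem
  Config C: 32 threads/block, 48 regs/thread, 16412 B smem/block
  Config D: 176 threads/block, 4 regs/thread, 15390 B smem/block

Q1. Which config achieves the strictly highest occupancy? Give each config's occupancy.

occupancies: A 25/32, B 9/16, C 1/4, D 11/16

Answer: A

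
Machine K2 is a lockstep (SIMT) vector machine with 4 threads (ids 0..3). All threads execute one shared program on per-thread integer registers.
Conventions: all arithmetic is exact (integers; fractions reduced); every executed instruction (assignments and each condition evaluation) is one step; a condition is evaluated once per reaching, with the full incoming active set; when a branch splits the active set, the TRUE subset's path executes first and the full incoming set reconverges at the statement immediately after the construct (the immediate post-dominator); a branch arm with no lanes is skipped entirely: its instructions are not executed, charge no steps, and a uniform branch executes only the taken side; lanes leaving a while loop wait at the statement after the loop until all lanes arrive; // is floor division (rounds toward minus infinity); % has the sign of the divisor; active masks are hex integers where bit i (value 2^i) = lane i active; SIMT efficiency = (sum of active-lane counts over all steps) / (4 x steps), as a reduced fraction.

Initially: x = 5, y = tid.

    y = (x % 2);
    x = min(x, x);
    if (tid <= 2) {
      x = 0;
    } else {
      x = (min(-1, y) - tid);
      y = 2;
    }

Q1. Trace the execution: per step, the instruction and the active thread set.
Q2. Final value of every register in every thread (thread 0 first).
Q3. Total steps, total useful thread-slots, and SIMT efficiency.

step 0: y <- (x % 2)                 0xf
step 1: x <- min(x, x)               0xf
step 2: eval (tid <= 2)              0xf
step 3: x <- 0                       0x7
step 4: x <- (min(-1, y) - tid)      0x8
step 5: y <- 2                       0x8

Answer: 6 steps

x: 0,0,0,-4
y: 1,1,1,2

steps = 6; useful = 17; efficiency = 17/24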